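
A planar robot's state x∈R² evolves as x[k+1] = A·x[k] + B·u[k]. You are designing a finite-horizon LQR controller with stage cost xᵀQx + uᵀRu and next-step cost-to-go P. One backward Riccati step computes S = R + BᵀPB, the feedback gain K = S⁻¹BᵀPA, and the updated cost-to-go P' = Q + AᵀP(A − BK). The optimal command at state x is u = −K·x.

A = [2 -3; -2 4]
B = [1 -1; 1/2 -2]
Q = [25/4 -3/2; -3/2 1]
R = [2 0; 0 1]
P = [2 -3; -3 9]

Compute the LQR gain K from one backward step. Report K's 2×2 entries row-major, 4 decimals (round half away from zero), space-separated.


BᵀP = [0.5000 1.5000; 4.0000 -15.0000]
S = R + BᵀPB = [2 0; 0 1] + [1.2500 -3.5000; -3.5000 26.0000] = [3.2500 -3.5000; -3.5000 27.0000]
BᵀPA = [-2.0000 4.5000; 38.0000 -72.0000]
K = S⁻¹·BᵀPA = [1.0464 -1.7285; 1.5430 -2.8907]
A−BK = [2.4967 -4.1623; 0.5629 -0.9172]
AᵀP(A−BK) = [11.4570 -19.6093; -19.6093 33.6457]
P' = Q + AᵀP(A−BK) = [17.7070 -21.1093; -21.1093 34.6457]
tr(P') = 52.3526

1.0464 -1.7285 1.5430 -2.8907


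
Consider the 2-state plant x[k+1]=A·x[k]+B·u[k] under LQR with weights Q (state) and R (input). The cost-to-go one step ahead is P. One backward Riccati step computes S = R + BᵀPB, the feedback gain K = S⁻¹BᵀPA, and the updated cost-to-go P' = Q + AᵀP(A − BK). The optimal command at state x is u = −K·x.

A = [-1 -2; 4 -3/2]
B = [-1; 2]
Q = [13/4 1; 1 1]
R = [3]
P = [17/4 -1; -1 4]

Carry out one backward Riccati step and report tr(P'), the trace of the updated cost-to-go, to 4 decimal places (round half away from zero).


34.9564

BᵀP = [-6.2500 9.0000]
S = R + BᵀPB = [3] + [24.2500] = [27.2500]
BᵀPA = [42.2500 -1.0000]
K = S⁻¹·BᵀPA = [1.5505 -0.0367]
A−BK = [0.5505 -2.0367; 0.8991 -1.4266]
AᵀP(A−BK) = [10.7431 -7.4495; -7.4495 19.9633]
P' = Q + AᵀP(A−BK) = [13.9931 -6.4495; -6.4495 20.9633]
tr(P') = 34.9564


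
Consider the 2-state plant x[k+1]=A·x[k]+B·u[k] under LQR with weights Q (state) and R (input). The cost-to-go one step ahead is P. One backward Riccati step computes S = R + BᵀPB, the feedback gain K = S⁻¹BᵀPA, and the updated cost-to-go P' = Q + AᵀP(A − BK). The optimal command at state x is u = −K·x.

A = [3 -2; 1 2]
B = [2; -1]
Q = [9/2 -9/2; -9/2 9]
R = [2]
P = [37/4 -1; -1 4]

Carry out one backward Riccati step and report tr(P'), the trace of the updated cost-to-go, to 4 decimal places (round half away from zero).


41.7660

BᵀP = [19.5000 -6.0000]
S = R + BᵀPB = [2] + [45.0000] = [47.0000]
BᵀPA = [52.5000 -51.0000]
K = S⁻¹·BᵀPA = [1.1170 -1.0851]
A−BK = [0.7660 0.1702; 2.1170 0.9149]
AᵀP(A−BK) = [22.6064 5.4681; 5.4681 5.6596]
P' = Q + AᵀP(A−BK) = [27.1064 0.9681; 0.9681 14.6596]
tr(P') = 41.7660


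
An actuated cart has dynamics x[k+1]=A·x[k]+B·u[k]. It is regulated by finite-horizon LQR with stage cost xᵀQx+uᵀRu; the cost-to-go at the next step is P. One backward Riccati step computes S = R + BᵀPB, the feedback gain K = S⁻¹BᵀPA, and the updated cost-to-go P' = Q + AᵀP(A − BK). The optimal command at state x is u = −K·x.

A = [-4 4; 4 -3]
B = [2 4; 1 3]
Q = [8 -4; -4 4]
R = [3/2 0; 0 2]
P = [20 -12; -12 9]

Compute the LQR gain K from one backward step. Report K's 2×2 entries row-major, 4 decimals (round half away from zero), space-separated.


-5.9222 5.1242 1.1895 -0.9072

BᵀP = [28.0000 -15.0000; 44.0000 -21.0000]
S = R + BᵀPB = [3/2 0; 0 2] + [41.0000 67.0000; 67.0000 113.0000] = [42.5000 67.0000; 67.0000 115.0000]
BᵀPA = [-172.0000 157.0000; -260.0000 239.0000]
K = S⁻¹·BᵀPA = [-5.9222 5.1242; 1.1895 -0.9072]
A−BK = [3.0866 -2.6198; 6.3538 -5.4028]
AᵀP(A−BK) = [138.6399 -118.4944; -118.4944 101.3074]
P' = Q + AᵀP(A−BK) = [146.6399 -122.4944; -122.4944 105.3074]
tr(P') = 251.9473


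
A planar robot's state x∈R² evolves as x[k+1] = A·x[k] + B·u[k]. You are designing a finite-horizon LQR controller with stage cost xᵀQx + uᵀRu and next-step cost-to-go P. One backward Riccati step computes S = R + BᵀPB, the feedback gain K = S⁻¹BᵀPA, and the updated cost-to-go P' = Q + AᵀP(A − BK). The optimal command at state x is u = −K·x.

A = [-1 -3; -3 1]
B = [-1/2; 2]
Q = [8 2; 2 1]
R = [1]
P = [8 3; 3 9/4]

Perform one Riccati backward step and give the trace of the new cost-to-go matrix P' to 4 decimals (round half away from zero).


89.8333

BᵀP = [2.0000 3.0000]
S = R + BᵀPB = [1] + [5.0000] = [6.0000]
BᵀPA = [-11.0000 -3.0000]
K = S⁻¹·BᵀPA = [-1.8333 -0.5000]
A−BK = [-1.9167 -3.2500; 0.6667 2.0000]
AᵀP(A−BK) = [26.0833 35.7500; 35.7500 54.7500]
P' = Q + AᵀP(A−BK) = [34.0833 37.7500; 37.7500 55.7500]
tr(P') = 89.8333


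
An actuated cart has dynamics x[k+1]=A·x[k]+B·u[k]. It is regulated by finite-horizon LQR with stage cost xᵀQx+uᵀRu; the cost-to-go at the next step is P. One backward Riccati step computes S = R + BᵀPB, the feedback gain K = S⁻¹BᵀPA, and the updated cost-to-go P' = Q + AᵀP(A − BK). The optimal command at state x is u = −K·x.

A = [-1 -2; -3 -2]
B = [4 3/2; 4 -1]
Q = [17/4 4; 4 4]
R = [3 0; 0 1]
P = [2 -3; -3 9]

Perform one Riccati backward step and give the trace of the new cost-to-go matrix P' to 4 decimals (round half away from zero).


10.4611

BᵀP = [-4.0000 24.0000; 6.0000 -13.5000]
S = R + BᵀPB = [3 0; 0 1] + [80.0000 -30.0000; -30.0000 22.5000] = [83.0000 -30.0000; -30.0000 23.5000]
BᵀPA = [-68.0000 -40.0000; 34.5000 15.0000]
K = S⁻¹·BᵀPA = [-0.5359 -0.4664; 0.7839 0.0428]
A−BK = [-0.0321 -0.1985; -0.0723 -0.0914]
AᵀP(A−BK) = [1.5114 0.8039; 0.8039 0.6997]
P' = Q + AᵀP(A−BK) = [5.7614 4.8039; 4.8039 4.6997]
tr(P') = 10.4611


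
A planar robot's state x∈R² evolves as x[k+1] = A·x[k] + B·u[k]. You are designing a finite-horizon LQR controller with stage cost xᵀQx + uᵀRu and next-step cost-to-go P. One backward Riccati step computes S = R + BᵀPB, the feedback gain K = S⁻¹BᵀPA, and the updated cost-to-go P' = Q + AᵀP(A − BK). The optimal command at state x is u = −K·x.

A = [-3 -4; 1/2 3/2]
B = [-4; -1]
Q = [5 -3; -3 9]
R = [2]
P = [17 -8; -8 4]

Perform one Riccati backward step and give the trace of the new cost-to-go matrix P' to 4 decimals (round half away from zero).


BᵀP = [-60.0000 28.0000]
S = R + BᵀPB = [2] + [212.0000] = [214.0000]
BᵀPA = [194.0000 282.0000]
K = S⁻¹·BᵀPA = [0.9065 1.3178]
A−BK = [0.6262 1.2710; 1.4065 2.8178]
AᵀP(A−BK) = [2.1308 3.3551; 3.3551 5.3925]
P' = Q + AᵀP(A−BK) = [7.1308 0.3551; 0.3551 14.3925]
tr(P') = 21.5234

21.5234


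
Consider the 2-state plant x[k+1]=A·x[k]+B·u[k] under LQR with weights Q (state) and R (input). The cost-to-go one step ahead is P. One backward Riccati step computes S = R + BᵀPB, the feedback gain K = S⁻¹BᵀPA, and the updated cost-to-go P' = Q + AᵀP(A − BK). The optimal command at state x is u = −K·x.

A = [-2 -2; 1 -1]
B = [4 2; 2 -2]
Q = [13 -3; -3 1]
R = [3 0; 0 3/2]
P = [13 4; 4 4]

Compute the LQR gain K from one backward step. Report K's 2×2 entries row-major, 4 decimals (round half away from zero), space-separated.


BᵀP = [60.0000 24.0000; 18.0000 0.0000]
S = R + BᵀPB = [3 0; 0 3/2] + [288.0000 72.0000; 72.0000 36.0000] = [291.0000 72.0000; 72.0000 37.5000]
BᵀPA = [-96.0000 -144.0000; -36.0000 -36.0000]
K = S⁻¹·BᵀPA = [-0.1760 -0.4902; -0.6222 -0.0189]
A−BK = [-0.0518 -0.0016; 0.1076 -0.0573]
AᵀP(A−BK) = [0.7101 0.2639; 0.2639 0.7353]
P' = Q + AᵀP(A−BK) = [13.7101 -2.7361; -2.7361 1.7353]
tr(P') = 15.4454

-0.1760 -0.4902 -0.6222 -0.0189


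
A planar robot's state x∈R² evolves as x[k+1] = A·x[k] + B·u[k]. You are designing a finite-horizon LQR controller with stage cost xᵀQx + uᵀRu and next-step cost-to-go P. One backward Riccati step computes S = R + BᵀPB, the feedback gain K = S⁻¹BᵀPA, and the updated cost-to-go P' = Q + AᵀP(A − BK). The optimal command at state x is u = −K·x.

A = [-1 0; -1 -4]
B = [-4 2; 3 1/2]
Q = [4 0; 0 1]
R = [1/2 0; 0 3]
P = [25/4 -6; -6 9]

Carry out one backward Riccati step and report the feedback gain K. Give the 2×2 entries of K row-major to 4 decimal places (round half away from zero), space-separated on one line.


BᵀP = [-43.0000 51.0000; 9.5000 -7.5000]
S = R + BᵀPB = [1/2 0; 0 3] + [325.0000 -60.5000; -60.5000 15.2500] = [325.5000 -60.5000; -60.5000 18.2500]
BᵀPA = [-8.0000 -204.0000; -2.0000 30.0000]
K = S⁻¹·BᵀPA = [-0.1171 -0.8368; -0.4978 -1.1302]
A−BK = [-0.4728 -1.0868; -0.3998 -0.9245]
AᵀP(A−BK) = [1.3176 3.0452; 3.0452 7.1996]
P' = Q + AᵀP(A−BK) = [5.3176 3.0452; 3.0452 8.1996]
tr(P') = 13.5173

-0.1171 -0.8368 -0.4978 -1.1302


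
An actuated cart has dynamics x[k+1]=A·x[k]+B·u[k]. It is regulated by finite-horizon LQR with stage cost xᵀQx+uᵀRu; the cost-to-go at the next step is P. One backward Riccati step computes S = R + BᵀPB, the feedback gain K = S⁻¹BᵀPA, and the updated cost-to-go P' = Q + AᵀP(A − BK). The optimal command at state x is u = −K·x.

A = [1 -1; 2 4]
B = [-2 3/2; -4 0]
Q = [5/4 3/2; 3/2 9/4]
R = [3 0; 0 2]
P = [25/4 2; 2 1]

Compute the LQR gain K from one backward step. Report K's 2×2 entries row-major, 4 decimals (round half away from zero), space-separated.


-0.4124 -0.3779 0.1676 -0.5601

BᵀP = [-20.5000 -8.0000; 9.3750 3.0000]
S = R + BᵀPB = [3 0; 0 2] + [73.0000 -30.7500; -30.7500 14.0625] = [76.0000 -30.7500; -30.7500 16.0625]
BᵀPA = [-36.5000 -11.5000; 15.3750 2.6250]
K = S⁻¹·BᵀPA = [-0.4124 -0.3779; 0.1676 -0.5601]
A−BK = [-0.0763 -0.9157; 0.3502 2.4883]
AᵀP(A−BK) = [0.6187 0.5669; 0.5669 3.3741]
P' = Q + AᵀP(A−BK) = [1.8687 2.0669; 2.0669 5.6241]
tr(P') = 7.4927


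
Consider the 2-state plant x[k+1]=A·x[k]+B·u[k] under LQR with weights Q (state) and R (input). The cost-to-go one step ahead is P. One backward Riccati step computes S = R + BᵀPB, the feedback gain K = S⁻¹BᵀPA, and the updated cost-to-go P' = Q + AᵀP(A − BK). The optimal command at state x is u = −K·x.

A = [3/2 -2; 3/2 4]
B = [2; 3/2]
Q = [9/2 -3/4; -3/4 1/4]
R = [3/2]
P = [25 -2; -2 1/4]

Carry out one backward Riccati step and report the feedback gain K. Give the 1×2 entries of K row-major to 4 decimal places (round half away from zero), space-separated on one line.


BᵀP = [47.0000 -3.6250]
S = R + BᵀPB = [3/2] + [88.5625] = [90.0625]
BᵀPA = [65.0625 -108.5000]
K = S⁻¹·BᵀPA = [0.7224 -1.2047]
A−BK = [0.0552 0.4094; 0.4164 5.8071]
AᵀP(A−BK) = [0.8104 -1.1180; -1.1180 5.2880]
P' = Q + AᵀP(A−BK) = [5.3104 -1.8680; -1.8680 5.5380]
tr(P') = 10.8484

0.7224 -1.2047


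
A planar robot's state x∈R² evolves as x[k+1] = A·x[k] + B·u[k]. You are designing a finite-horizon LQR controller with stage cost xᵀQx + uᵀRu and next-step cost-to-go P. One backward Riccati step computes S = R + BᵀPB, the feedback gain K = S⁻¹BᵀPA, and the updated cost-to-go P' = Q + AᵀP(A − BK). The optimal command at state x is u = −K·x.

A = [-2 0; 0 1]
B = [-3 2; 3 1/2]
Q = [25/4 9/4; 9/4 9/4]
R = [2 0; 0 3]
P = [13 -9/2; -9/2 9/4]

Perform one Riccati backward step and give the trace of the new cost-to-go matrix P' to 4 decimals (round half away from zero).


9.8001

BᵀP = [-52.5000 20.2500; 23.7500 -7.8750]
S = R + BᵀPB = [2 0; 0 3] + [218.2500 -94.8750; -94.8750 43.5625] = [220.2500 -94.8750; -94.8750 46.5625]
BᵀPA = [105.0000 20.2500; -47.5000 -7.8750]
K = S⁻¹·BᵀPA = [0.3050 0.1561; -0.3987 0.1489]
A−BK = [-0.2877 0.1704; -0.7156 0.4573]
AᵀP(A−BK) = [1.0382 -0.3158; -0.3158 0.2619]
P' = Q + AᵀP(A−BK) = [7.2882 1.9342; 1.9342 2.5119]
tr(P') = 9.8001


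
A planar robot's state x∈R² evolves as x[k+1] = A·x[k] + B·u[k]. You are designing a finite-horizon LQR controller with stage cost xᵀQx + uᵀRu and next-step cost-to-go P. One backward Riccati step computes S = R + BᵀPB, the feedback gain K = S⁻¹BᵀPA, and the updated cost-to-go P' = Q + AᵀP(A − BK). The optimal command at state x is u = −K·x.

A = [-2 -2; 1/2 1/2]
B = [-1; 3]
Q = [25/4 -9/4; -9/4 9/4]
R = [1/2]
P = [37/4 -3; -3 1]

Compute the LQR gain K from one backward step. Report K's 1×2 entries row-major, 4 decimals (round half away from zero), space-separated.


BᵀP = [-18.2500 6.0000]
S = R + BᵀPB = [1/2] + [36.2500] = [36.7500]
BᵀPA = [39.5000 39.5000]
K = S⁻¹·BᵀPA = [1.0748 1.0748]
A−BK = [-0.9252 -0.9252; -2.7245 -2.7245]
AᵀP(A−BK) = [0.7942 0.7942; 0.7942 0.7942]
P' = Q + AᵀP(A−BK) = [7.0442 -1.4558; -1.4558 3.0442]
tr(P') = 10.0884

1.0748 1.0748


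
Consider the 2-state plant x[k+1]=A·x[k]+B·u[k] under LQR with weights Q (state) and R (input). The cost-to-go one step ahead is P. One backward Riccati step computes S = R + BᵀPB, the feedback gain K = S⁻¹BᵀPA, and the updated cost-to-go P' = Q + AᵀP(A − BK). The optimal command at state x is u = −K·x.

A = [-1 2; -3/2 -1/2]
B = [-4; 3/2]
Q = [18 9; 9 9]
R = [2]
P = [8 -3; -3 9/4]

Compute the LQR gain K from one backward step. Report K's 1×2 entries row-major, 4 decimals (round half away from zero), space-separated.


0.0786 -0.4717

BᵀP = [-36.5000 15.3750]
S = R + BᵀPB = [2] + [169.0625] = [171.0625]
BᵀPA = [13.4375 -80.6875]
K = S⁻¹·BᵀPA = [0.0786 -0.4717]
A−BK = [-0.6858 0.1133; -1.6178 0.2075]
AᵀP(A−BK) = [3.0069 -0.4742; -0.4742 0.5035]
P' = Q + AᵀP(A−BK) = [21.0069 8.5258; 8.5258 9.5035]
tr(P') = 30.5104


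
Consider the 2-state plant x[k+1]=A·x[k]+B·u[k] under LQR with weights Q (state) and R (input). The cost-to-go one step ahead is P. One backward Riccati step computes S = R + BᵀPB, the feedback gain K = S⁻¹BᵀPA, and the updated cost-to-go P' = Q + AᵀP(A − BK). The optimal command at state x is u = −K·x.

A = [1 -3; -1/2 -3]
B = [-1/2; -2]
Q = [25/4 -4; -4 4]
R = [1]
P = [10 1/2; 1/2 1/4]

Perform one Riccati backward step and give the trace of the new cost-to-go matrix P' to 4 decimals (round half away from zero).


40.7528

BᵀP = [-6.0000 -0.7500]
S = R + BᵀPB = [1] + [4.5000] = [5.5000]
BᵀPA = [-5.6250 20.2500]
K = S⁻¹·BᵀPA = [-1.0227 3.6818]
A−BK = [0.4886 -1.1591; -2.5455 4.3636]
AᵀP(A−BK) = [3.8097 -9.6648; -9.6648 26.6932]
P' = Q + AᵀP(A−BK) = [10.0597 -13.6648; -13.6648 30.6932]
tr(P') = 40.7528


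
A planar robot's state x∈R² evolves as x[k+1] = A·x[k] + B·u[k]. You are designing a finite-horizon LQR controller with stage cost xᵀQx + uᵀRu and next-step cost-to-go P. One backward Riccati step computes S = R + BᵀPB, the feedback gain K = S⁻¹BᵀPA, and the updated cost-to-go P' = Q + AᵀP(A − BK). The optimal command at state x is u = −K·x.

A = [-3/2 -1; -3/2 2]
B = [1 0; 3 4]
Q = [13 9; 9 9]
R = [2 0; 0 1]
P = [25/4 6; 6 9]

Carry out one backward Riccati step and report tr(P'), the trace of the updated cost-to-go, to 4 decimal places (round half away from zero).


BᵀP = [24.2500 33.0000; 24.0000 36.0000]
S = R + BᵀPB = [2 0; 0 1] + [123.2500 132.0000; 132.0000 144.0000] = [125.2500 132.0000; 132.0000 145.0000]
BᵀPA = [-85.8750 41.7500; -90.0000 48.0000]
K = S⁻¹·BᵀPA = [-0.7757 -0.3828; 0.0855 0.6796]
A−BK = [-0.7243 -0.6172; 0.4852 0.4303]
AᵀP(A−BK) = [2.3911 1.6582; 1.6582 1.6151]
P' = Q + AᵀP(A−BK) = [15.3911 10.6582; 10.6582 10.6151]
tr(P') = 26.0063

26.0063


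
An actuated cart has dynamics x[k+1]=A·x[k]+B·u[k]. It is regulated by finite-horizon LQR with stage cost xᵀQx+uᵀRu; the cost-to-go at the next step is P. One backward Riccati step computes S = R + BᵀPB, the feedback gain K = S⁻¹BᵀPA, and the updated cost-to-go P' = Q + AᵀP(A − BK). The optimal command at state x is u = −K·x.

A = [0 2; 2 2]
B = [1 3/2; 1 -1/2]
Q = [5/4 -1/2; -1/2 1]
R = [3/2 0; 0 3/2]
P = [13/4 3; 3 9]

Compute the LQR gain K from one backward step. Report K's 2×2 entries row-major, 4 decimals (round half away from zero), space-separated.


1.3323 1.8335 -0.6852 0.0856

BᵀP = [6.2500 12.0000; 3.3750 0.0000]
S = R + BᵀPB = [3/2 0; 0 3/2] + [18.2500 3.3750; 3.3750 5.0625] = [19.7500 3.3750; 3.3750 6.5625]
BᵀPA = [24.0000 36.5000; 0.0000 6.7500]
K = S⁻¹·BᵀPA = [1.3323 1.8335; -0.6852 0.0856]
A−BK = [-0.3045 0.0381; 0.3251 0.2094]
AᵀP(A−BK) = [4.0254 3.9968; 3.9968 5.5004]
P' = Q + AᵀP(A−BK) = [5.2754 3.4968; 3.4968 6.5004]
tr(P') = 11.7758


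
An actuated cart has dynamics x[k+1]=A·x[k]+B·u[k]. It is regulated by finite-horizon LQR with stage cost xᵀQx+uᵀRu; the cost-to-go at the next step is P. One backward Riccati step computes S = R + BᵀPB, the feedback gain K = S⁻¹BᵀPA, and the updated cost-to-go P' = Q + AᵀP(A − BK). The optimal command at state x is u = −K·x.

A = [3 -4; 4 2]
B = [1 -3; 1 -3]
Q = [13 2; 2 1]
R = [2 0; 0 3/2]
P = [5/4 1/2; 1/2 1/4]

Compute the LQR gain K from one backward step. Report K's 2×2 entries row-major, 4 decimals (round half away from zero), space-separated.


0.2391 -0.1594 -0.9565 0.6377

BᵀP = [1.7500 0.7500; -5.2500 -2.2500]
S = R + BᵀPB = [2 0; 0 3/2] + [2.5000 -7.5000; -7.5000 22.5000] = [4.5000 -7.5000; -7.5000 24.0000]
BᵀPA = [8.2500 -5.5000; -24.7500 16.5000]
K = S⁻¹·BᵀPA = [0.2391 -0.1594; -0.9565 0.6377]
A−BK = [-0.1087 -1.9275; 0.8913 4.0725]
AᵀP(A−BK) = [1.6033 -0.9022; -0.9022 1.6014]
P' = Q + AᵀP(A−BK) = [14.6033 1.0978; 1.0978 2.6014]
tr(P') = 17.2047


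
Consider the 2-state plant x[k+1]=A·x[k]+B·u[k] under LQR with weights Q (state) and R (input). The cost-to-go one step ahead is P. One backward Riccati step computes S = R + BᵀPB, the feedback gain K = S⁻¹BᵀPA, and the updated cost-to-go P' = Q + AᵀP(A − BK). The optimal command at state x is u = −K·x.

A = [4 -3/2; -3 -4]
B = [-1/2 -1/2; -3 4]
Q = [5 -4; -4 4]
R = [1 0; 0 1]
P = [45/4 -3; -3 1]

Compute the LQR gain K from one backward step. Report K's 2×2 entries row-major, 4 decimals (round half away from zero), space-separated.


-1.5467 1.0281 -3.1085 0.3879

BᵀP = [3.3750 -1.5000; -17.6250 5.5000]
S = R + BᵀPB = [1 0; 0 1] + [2.8125 -7.6875; -7.6875 30.8125] = [3.8125 -7.6875; -7.6875 31.8125]
BᵀPA = [18.0000 0.9375; -87.0000 4.4375]
K = S⁻¹·BᵀPA = [-1.5467 1.0281; -3.1085 0.3879]
A−BK = [1.6724 -0.7920; 4.7940 -2.4673]
AᵀP(A−BK) = [18.3980 -5.7558; -5.7558 2.6271]
P' = Q + AᵀP(A−BK) = [23.3980 -9.7558; -9.7558 6.6271]
tr(P') = 30.0251


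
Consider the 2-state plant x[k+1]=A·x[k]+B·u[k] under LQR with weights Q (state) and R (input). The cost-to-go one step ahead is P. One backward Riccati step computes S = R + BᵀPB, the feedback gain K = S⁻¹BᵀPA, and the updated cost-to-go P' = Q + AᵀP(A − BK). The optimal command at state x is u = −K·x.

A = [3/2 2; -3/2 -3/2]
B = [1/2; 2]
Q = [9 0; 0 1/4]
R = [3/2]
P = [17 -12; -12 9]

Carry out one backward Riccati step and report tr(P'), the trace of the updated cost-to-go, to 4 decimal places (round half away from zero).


50.8697

BᵀP = [-15.5000 12.0000]
S = R + BᵀPB = [3/2] + [16.2500] = [17.7500]
BᵀPA = [-41.2500 -49.0000]
K = S⁻¹·BᵀPA = [-2.3239 -2.7606]
A−BK = [2.6620 3.3803; 3.1479 4.0211]
AᵀP(A−BK) = [16.6373 20.3768; 20.3768 24.9824]
P' = Q + AᵀP(A−BK) = [25.6373 20.3768; 20.3768 25.2324]
tr(P') = 50.8697


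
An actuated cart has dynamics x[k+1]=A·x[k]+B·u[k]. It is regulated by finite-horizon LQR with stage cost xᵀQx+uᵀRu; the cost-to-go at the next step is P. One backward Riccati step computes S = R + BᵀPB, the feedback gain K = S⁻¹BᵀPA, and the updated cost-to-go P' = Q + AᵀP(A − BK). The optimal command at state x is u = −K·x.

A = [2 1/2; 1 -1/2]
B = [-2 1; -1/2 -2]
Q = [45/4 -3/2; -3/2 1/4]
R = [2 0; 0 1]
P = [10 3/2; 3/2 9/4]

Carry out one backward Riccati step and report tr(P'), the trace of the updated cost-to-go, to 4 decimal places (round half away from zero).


13.9410

BᵀP = [-20.7500 -4.1250; 7.0000 -3.0000]
S = R + BᵀPB = [2 0; 0 1] + [43.5625 -12.5000; -12.5000 13.0000] = [45.5625 -12.5000; -12.5000 14.0000]
BᵀPA = [-45.6250 -8.3125; 11.0000 5.0000]
K = S⁻¹·BᵀPA = [-1.0407 -0.1119; -0.1435 0.2573]
A−BK = [0.0620 0.0190; 0.1926 -0.0414]
AᵀP(A−BK) = [2.3447 0.1914; 0.1914 0.0963]
P' = Q + AᵀP(A−BK) = [13.5947 -1.3086; -1.3086 0.3463]
tr(P') = 13.9410


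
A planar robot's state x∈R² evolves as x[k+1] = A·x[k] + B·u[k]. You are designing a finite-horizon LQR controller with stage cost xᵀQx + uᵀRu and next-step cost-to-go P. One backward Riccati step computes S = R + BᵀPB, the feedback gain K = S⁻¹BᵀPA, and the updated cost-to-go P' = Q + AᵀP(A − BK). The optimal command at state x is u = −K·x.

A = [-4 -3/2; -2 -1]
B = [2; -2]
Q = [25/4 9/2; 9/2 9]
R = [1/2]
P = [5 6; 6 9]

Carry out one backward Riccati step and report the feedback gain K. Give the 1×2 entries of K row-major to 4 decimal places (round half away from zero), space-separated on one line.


BᵀP = [-2.0000 -6.0000]
S = R + BᵀPB = [1/2] + [8.0000] = [8.5000]
BᵀPA = [20.0000 9.0000]
K = S⁻¹·BᵀPA = [2.3529 1.0588]
A−BK = [-8.7059 -3.6176; 2.7059 1.1176]
AᵀP(A−BK) = [164.9412 68.8235; 68.8235 28.7206]
P' = Q + AᵀP(A−BK) = [171.1912 73.3235; 73.3235 37.7206]
tr(P') = 208.9118

2.3529 1.0588


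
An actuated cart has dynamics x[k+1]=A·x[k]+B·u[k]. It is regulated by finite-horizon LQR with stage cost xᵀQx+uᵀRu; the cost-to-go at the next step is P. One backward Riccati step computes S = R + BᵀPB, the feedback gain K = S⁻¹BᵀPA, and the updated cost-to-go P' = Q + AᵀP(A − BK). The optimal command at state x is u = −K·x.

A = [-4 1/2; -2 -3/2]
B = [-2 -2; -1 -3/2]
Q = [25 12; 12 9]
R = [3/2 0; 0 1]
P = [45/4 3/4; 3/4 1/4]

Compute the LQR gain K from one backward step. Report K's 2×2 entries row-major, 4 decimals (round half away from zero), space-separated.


BᵀP = [-23.2500 -1.7500; -23.6250 -1.8750]
S = R + BᵀPB = [3/2 0; 0 1] + [48.2500 49.1250; 49.1250 50.0625] = [49.7500 49.1250; 49.1250 51.0625]
BᵀPA = [96.5000 -9.0000; 98.2500 -9.0000]
K = S⁻¹·BᵀPA = [0.7947 -0.1372; 1.1596 -0.0443]
A−BK = [-0.0915 0.1371; 0.5341 -1.7036]
AᵀP(A−BK) = [2.3841 -0.4116; -0.4116 0.6169]
P' = Q + AᵀP(A−BK) = [27.3841 11.5884; 11.5884 9.6169]
tr(P') = 37.0009

0.7947 -0.1372 1.1596 -0.0443


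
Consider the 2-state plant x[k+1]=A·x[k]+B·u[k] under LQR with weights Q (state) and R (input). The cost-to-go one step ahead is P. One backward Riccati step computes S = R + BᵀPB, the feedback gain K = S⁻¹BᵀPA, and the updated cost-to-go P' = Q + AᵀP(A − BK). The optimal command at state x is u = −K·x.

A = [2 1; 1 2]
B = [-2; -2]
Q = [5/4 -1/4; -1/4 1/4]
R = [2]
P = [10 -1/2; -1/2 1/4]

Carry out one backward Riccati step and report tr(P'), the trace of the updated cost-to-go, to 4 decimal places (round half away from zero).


BᵀP = [-19.0000 0.5000]
S = R + BᵀPB = [2] + [37.0000] = [39.0000]
BᵀPA = [-37.5000 -18.0000]
K = S⁻¹·BᵀPA = [-0.9615 -0.4615]
A−BK = [0.0769 0.0769; -0.9231 1.0769]
AᵀP(A−BK) = [2.1923 0.6923; 0.6923 0.6923]
P' = Q + AᵀP(A−BK) = [3.4423 0.4423; 0.4423 0.9423]
tr(P') = 4.3846

4.3846


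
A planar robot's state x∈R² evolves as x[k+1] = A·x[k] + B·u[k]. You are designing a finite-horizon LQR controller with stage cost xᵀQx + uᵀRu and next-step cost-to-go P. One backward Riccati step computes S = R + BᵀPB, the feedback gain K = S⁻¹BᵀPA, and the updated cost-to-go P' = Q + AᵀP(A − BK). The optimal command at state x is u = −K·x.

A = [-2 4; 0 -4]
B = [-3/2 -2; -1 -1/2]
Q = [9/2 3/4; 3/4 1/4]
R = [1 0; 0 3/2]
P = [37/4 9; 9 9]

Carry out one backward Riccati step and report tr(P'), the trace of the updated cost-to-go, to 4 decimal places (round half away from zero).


9.0877

BᵀP = [-22.8750 -22.5000; -23.0000 -22.5000]
S = R + BᵀPB = [1 0; 0 3/2] + [56.8125 57.0000; 57.0000 57.2500] = [57.8125 57.0000; 57.0000 58.7500]
BᵀPA = [45.7500 -1.5000; 46.0000 -2.0000]
K = S⁻¹·BᵀPA = [0.4462 0.1754; 0.3500 -0.2043]
A−BK = [-0.6306 3.8546; 0.6213 -3.9267]
AᵀP(A−BK) = [0.4831 -0.6306; -0.6306 3.8546]
P' = Q + AᵀP(A−BK) = [4.9831 0.1194; 0.1194 4.1046]
tr(P') = 9.0877


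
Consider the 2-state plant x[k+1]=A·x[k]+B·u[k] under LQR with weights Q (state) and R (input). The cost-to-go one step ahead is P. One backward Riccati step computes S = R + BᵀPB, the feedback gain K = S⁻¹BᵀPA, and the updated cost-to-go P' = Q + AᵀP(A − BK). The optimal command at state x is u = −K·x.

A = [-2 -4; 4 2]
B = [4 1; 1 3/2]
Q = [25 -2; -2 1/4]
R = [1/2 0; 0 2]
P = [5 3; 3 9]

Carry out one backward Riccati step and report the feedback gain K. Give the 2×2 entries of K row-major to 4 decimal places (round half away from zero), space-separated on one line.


-1.0349 -1.3460 2.8524 1.8857

BᵀP = [23.0000 21.0000; 9.5000 16.5000]
S = R + BᵀPB = [1/2 0; 0 2] + [113.0000 54.5000; 54.5000 34.2500] = [113.5000 54.5000; 54.5000 36.2500]
BᵀPA = [38.0000 -50.0000; 47.0000 -5.0000]
K = S⁻¹·BᵀPA = [-1.0349 -1.3460; 2.8524 1.8857]
A−BK = [-0.7130 -0.5017; 0.7563 0.5174]
AᵀP(A−BK) = [21.2617 14.5194; 14.5194 10.1283]
P' = Q + AᵀP(A−BK) = [46.2617 12.5194; 12.5194 10.3783]
tr(P') = 56.6399


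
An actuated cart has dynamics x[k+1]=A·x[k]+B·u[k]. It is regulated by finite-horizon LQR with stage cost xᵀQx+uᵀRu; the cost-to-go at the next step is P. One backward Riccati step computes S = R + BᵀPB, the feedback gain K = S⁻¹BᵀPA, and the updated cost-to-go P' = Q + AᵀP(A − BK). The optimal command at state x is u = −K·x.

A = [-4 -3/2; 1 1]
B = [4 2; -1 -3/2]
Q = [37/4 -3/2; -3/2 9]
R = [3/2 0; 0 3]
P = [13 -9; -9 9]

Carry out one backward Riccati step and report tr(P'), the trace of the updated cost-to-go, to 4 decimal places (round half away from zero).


20.1662

BᵀP = [61.0000 -45.0000; 39.5000 -31.5000]
S = R + BᵀPB = [3/2 0; 0 3] + [289.0000 189.5000; 189.5000 126.2500] = [290.5000 189.5000; 189.5000 129.2500]
BᵀPA = [-289.0000 -136.5000; -189.5000 -90.7500]
K = S⁻¹·BᵀPA = [-0.8816 -0.2722; -0.1737 -0.3031]
A−BK = [-0.1265 0.1948; -0.1420 0.2732]
AᵀP(A−BK) = [1.3223 0.4082; 0.4082 0.5938]
P' = Q + AᵀP(A−BK) = [10.5723 -1.0918; -1.0918 9.5938]
tr(P') = 20.1662


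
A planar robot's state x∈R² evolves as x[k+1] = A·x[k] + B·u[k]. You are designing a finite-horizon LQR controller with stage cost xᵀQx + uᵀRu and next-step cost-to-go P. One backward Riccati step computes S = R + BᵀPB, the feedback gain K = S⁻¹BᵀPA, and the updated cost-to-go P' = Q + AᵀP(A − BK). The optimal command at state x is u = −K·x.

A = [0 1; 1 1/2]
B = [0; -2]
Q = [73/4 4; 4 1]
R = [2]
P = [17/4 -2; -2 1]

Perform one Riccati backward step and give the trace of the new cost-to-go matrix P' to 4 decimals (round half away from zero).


20.5833

BᵀP = [4.0000 -2.0000]
S = R + BᵀPB = [2] + [4.0000] = [6.0000]
BᵀPA = [-2.0000 3.0000]
K = S⁻¹·BᵀPA = [-0.3333 0.5000]
A−BK = [0.0000 1.0000; 0.3333 1.5000]
AᵀP(A−BK) = [0.3333 -0.5000; -0.5000 1.0000]
P' = Q + AᵀP(A−BK) = [18.5833 3.5000; 3.5000 2.0000]
tr(P') = 20.5833


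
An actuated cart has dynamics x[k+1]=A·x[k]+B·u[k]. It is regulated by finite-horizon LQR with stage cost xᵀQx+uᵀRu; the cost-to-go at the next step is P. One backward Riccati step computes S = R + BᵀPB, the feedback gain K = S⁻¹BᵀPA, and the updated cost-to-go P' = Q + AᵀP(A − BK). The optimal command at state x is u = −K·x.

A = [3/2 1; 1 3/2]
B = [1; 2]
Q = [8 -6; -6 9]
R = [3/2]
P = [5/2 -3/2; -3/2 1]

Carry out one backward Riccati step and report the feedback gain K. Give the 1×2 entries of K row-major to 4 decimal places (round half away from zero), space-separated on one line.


-0.1250 0.1250

BᵀP = [-0.5000 0.5000]
S = R + BᵀPB = [3/2] + [0.5000] = [2.0000]
BᵀPA = [-0.2500 0.2500]
K = S⁻¹·BᵀPA = [-0.1250 0.1250]
A−BK = [1.6250 0.8750; 1.2500 1.2500]
AᵀP(A−BK) = [2.0938 0.4063; 0.4063 0.2188]
P' = Q + AᵀP(A−BK) = [10.0938 -5.5938; -5.5938 9.2188]
tr(P') = 19.3125


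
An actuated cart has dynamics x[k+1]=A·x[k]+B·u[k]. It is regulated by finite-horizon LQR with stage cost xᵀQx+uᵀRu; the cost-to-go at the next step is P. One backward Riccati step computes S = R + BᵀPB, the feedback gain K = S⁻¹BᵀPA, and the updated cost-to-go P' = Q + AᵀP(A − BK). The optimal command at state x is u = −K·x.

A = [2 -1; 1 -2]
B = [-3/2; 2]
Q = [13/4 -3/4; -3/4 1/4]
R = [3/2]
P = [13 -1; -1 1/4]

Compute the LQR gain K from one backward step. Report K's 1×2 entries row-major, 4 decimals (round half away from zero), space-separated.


-1.0861 0.4636

BᵀP = [-21.5000 2.0000]
S = R + BᵀPB = [3/2] + [36.2500] = [37.7500]
BᵀPA = [-41.0000 17.5000]
K = S⁻¹·BᵀPA = [-1.0861 0.4636]
A−BK = [0.3709 -0.3046; 3.1722 -2.9272]
AᵀP(A−BK) = [3.7202 -2.4934; -2.4934 1.8874]
P' = Q + AᵀP(A−BK) = [6.9702 -3.2434; -3.2434 2.1374]
tr(P') = 9.1076


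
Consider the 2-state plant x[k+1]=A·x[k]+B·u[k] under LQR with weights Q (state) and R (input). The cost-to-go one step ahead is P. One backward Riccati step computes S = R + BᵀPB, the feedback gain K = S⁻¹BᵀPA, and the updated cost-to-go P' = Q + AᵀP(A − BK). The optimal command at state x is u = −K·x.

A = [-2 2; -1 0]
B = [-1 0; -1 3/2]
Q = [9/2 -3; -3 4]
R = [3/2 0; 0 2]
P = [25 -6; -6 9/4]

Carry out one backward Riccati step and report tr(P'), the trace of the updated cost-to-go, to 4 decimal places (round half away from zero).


23.3172

BᵀP = [-19.0000 3.7500; -9.0000 3.3750]
S = R + BᵀPB = [3/2 0; 0 2] + [15.2500 5.6250; 5.6250 5.0625] = [16.7500 5.6250; 5.6250 7.0625]
BᵀPA = [34.2500 -38.0000; 14.6250 -18.0000]
K = S⁻¹·BᵀPA = [1.8420 -1.9286; 0.6037 -1.0126]
A−BK = [-0.1580 0.0714; -0.0635 -0.4097]
AᵀP(A−BK) = [6.3310 -7.1360; -7.1360 8.4861]
P' = Q + AᵀP(A−BK) = [10.8310 -10.1360; -10.1360 12.4861]
tr(P') = 23.3172


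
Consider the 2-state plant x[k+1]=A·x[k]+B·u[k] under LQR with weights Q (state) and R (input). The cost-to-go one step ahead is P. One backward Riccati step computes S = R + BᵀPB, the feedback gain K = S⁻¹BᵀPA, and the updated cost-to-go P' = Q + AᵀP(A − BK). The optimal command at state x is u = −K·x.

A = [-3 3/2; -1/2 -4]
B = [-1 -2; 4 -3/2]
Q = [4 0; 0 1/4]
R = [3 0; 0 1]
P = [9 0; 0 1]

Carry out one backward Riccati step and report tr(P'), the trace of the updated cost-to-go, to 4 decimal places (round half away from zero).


9.4460

BᵀP = [-9.0000 4.0000; -18.0000 -1.5000]
S = R + BᵀPB = [3 0; 0 1] + [25.0000 12.0000; 12.0000 38.2500] = [28.0000 12.0000; 12.0000 39.2500]
BᵀPA = [25.0000 -29.5000; 54.7500 -21.0000]
K = S⁻¹·BᵀPA = [0.3395 -0.9486; 1.2911 -0.2450]
A−BK = [-0.0783 0.0614; 0.0785 -0.5733]
AᵀP(A−BK) = [2.0741 -1.3708; -1.3708 3.1219]
P' = Q + AᵀP(A−BK) = [6.0741 -1.3708; -1.3708 3.3719]
tr(P') = 9.4460


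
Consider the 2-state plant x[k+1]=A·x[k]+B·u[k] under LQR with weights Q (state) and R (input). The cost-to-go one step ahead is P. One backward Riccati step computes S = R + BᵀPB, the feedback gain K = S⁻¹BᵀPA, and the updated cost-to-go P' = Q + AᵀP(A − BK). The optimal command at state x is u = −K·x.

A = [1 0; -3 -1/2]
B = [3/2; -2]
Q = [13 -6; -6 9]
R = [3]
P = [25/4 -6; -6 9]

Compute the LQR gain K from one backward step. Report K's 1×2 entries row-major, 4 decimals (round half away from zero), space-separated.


1.1495 0.1516

BᵀP = [21.3750 -27.0000]
S = R + BᵀPB = [3] + [86.0625] = [89.0625]
BᵀPA = [102.3750 13.5000]
K = S⁻¹·BᵀPA = [1.1495 0.1516]
A−BK = [-0.7242 -0.2274; -0.7011 -0.1968]
AᵀP(A−BK) = [5.5726 0.9821; 0.9821 0.2037]
P' = Q + AᵀP(A−BK) = [18.5726 -5.0179; -5.0179 9.2037]
tr(P') = 27.7763


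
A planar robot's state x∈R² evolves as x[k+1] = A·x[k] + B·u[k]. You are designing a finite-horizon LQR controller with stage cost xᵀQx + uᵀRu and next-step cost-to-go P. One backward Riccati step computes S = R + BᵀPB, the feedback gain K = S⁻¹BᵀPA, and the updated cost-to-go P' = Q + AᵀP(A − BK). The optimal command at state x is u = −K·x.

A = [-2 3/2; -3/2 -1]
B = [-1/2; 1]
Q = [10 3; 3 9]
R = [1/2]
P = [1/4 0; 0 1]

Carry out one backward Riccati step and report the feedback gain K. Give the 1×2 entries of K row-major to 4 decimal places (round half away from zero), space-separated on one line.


BᵀP = [-0.1250 1.0000]
S = R + BᵀPB = [1/2] + [1.0625] = [1.5625]
BᵀPA = [-1.2500 -1.1875]
K = S⁻¹·BᵀPA = [-0.8000 -0.7600]
A−BK = [-2.4000 1.1200; -0.7000 -0.2400]
AᵀP(A−BK) = [2.2500 -0.2000; -0.2000 0.6600]
P' = Q + AᵀP(A−BK) = [12.2500 2.8000; 2.8000 9.6600]
tr(P') = 21.9100

-0.8000 -0.7600


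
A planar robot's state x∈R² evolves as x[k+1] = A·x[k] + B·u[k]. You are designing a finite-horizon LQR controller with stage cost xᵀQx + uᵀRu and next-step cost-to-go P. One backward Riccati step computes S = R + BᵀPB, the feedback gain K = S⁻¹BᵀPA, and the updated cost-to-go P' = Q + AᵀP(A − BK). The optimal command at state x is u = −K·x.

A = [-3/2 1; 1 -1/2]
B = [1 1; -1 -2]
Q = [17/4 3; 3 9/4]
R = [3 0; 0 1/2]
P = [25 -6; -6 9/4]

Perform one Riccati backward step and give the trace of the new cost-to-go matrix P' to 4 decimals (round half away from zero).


BᵀP = [31.0000 -8.2500; 37.0000 -10.5000]
S = R + BᵀPB = [3 0; 0 1/2] + [39.2500 47.5000; 47.5000 58.0000] = [42.2500 47.5000; 47.5000 58.5000]
BᵀPA = [-54.7500 35.1250; -66.0000 42.2500]
K = S⁻¹·BᵀPA = [-0.3151 0.2226; -0.8723 0.5415]
A−BK = [-0.3125 0.2359; -1.0598 0.8056]
AᵀP(A−BK) = [1.6728 -1.2001; -1.2001 0.8662]
P' = Q + AᵀP(A−BK) = [5.9228 1.7999; 1.7999 3.1162]
tr(P') = 9.0390

9.0390


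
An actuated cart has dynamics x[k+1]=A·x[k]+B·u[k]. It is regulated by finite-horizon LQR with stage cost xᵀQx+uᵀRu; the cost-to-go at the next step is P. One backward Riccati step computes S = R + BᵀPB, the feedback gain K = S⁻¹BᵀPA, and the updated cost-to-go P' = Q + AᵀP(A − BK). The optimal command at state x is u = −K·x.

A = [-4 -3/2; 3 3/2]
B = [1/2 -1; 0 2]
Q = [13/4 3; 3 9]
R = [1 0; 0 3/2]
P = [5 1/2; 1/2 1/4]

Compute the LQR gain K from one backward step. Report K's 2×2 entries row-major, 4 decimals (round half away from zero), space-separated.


BᵀP = [2.5000 0.2500; -4.0000 0.0000]
S = R + BᵀPB = [1 0; 0 3/2] + [1.2500 -2.0000; -2.0000 4.0000] = [2.2500 -2.0000; -2.0000 5.5000]
BᵀPA = [-9.2500 -3.3750; 16.0000 6.0000]
K = S⁻¹·BᵀPA = [-2.2537 -0.7836; 2.0896 0.8060]
A−BK = [-0.7836 -0.3022; -1.1791 -0.1119]
AᵀP(A−BK) = [15.9701 5.7313; 5.7313 2.0821]
P' = Q + AᵀP(A−BK) = [19.2201 8.7313; 8.7313 11.0821]
tr(P') = 30.3022

-2.2537 -0.7836 2.0896 0.8060


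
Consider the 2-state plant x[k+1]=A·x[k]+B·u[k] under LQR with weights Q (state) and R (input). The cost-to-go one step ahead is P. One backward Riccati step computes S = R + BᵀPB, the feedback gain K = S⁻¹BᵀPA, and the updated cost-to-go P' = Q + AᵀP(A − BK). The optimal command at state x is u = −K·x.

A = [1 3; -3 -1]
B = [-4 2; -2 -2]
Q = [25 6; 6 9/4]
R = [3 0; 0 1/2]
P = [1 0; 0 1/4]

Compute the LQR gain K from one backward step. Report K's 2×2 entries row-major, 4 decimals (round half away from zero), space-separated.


0.1762 -0.2910 0.8607 0.8115

BᵀP = [-4.0000 -0.5000; 2.0000 -0.5000]
S = R + BᵀPB = [3 0; 0 1/2] + [17.0000 -7.0000; -7.0000 5.0000] = [20.0000 -7.0000; -7.0000 5.5000]
BᵀPA = [-2.5000 -11.5000; 3.5000 6.5000]
K = S⁻¹·BᵀPA = [0.1762 -0.2910; 0.8607 0.8115]
A−BK = [-0.0164 0.2131; -0.9262 0.0410]
AᵀP(A−BK) = [0.6783 0.1824; 0.1824 0.6291]
P' = Q + AᵀP(A−BK) = [25.6783 6.1824; 6.1824 2.8791]
tr(P') = 28.5574


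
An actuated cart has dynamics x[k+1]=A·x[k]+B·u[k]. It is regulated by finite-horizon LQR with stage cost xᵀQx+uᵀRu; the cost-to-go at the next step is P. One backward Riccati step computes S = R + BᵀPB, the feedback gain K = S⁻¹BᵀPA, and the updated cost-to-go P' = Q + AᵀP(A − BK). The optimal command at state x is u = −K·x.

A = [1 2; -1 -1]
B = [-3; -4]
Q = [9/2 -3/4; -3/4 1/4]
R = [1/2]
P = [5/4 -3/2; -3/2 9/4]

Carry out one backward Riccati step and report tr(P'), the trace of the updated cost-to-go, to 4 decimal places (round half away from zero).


BᵀP = [2.2500 -4.5000]
S = R + BᵀPB = [1/2] + [11.2500] = [11.7500]
BᵀPA = [6.7500 9.0000]
K = S⁻¹·BᵀPA = [0.5745 0.7660]
A−BK = [2.7234 4.2979; 1.2979 2.0638]
AᵀP(A−BK) = [2.6223 4.0798; 4.0798 6.3564]
P' = Q + AᵀP(A−BK) = [7.1223 3.3298; 3.3298 6.6064]
tr(P') = 13.7287

13.7287


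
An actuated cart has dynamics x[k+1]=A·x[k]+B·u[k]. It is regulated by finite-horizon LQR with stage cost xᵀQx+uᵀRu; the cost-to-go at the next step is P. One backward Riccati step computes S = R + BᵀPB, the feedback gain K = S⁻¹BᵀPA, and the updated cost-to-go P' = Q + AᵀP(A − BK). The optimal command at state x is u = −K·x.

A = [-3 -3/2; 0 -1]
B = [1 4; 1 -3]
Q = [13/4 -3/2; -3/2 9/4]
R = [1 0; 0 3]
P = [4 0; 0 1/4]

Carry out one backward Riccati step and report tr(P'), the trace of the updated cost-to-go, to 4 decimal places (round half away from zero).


7.9179

BᵀP = [4.0000 0.2500; 16.0000 -0.7500]
S = R + BᵀPB = [1 0; 0 3] + [4.2500 15.2500; 15.2500 66.2500] = [5.2500 15.2500; 15.2500 69.2500]
BᵀPA = [-12.0000 -6.2500; -48.0000 -23.2500]
K = S⁻¹·BᵀPA = [-0.7557 -0.5973; -0.5267 -0.2042]
A−BK = [-0.1374 -0.0859; -0.8244 -1.0153]
AᵀP(A−BK) = [1.6489 1.0305; 1.0305 0.7691]
P' = Q + AᵀP(A−BK) = [4.8989 -0.4695; -0.4695 3.0191]
tr(P') = 7.9179


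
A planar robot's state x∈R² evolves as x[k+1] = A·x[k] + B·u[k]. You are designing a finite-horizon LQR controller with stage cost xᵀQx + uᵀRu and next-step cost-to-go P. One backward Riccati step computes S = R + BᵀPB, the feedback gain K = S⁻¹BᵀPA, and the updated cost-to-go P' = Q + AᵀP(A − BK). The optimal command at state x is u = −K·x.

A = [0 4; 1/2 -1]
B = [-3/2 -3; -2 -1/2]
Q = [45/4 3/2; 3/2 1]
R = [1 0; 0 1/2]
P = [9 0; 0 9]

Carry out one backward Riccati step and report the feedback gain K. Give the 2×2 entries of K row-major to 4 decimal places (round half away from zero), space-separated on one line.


BᵀP = [-13.5000 -18.0000; -27.0000 -4.5000]
S = R + BᵀPB = [1 0; 0 1/2] + [56.2500 49.5000; 49.5000 83.2500] = [57.2500 49.5000; 49.5000 83.7500]
BᵀPA = [-9.0000 -36.0000; -2.2500 -103.5000]
K = S⁻¹·BᵀPA = [-0.2740 0.8993; 0.1351 -1.7673]
A−BK = [-0.0058 0.0469; 0.0195 -0.0851]
AᵀP(A−BK) = [0.0879 -0.3832; -0.3832 2.4554]
P' = Q + AᵀP(A−BK) = [11.3379 1.1168; 1.1168 3.4554]
tr(P') = 14.7934

-0.2740 0.8993 0.1351 -1.7673


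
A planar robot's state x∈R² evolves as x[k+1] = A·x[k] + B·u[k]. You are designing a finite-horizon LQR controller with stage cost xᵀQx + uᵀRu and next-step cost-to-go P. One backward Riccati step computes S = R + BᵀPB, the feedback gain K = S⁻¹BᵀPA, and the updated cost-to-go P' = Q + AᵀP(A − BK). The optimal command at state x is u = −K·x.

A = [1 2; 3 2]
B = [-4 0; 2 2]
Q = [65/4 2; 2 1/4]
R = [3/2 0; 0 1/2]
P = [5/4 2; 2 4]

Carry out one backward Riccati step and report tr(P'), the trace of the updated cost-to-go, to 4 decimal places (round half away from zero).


BᵀP = [-1.0000 0.0000; 4.0000 8.0000]
S = R + BᵀPB = [3/2 0; 0 1/2] + [4.0000 0.0000; 0.0000 16.0000] = [5.5000 0.0000; 0.0000 16.5000]
BᵀPA = [-1.0000 -2.0000; 28.0000 24.0000]
K = S⁻¹·BᵀPA = [-0.1818 -0.3636; 1.6970 1.4545]
A−BK = [0.2727 0.5455; -0.0303 -0.1818]
AᵀP(A−BK) = [1.5530 1.4091; 1.4091 1.3636]
P' = Q + AᵀP(A−BK) = [17.8030 3.4091; 3.4091 1.6136]
tr(P') = 19.4167

19.4167


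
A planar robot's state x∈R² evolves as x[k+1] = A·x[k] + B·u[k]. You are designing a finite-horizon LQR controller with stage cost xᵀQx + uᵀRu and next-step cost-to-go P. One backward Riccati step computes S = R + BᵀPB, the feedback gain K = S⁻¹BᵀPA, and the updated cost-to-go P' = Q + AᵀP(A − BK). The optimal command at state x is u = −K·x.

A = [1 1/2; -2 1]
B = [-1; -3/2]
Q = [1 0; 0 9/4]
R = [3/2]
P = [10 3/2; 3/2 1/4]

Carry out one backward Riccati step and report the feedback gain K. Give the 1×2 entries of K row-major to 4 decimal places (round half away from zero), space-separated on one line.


BᵀP = [-12.2500 -1.8750]
S = R + BᵀPB = [3/2] + [15.0625] = [16.5625]
BᵀPA = [-8.5000 -8.0000]
K = S⁻¹·BᵀPA = [-0.5132 -0.4830]
A−BK = [0.4868 0.0170; -2.7698 0.2755]
AᵀP(A−BK) = [0.6377 0.3943; 0.3943 0.3858]
P' = Q + AᵀP(A−BK) = [1.6377 0.3943; 0.3943 2.6358]
tr(P') = 4.2736

-0.5132 -0.4830
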